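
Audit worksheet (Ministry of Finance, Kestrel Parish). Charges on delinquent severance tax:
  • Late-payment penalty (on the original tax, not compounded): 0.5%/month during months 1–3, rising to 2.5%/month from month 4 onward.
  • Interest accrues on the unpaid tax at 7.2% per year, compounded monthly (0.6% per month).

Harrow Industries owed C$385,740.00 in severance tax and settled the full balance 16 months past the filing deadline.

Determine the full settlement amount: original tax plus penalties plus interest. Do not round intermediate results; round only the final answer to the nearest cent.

Penalty, months 1–3: 3 × 0.5% × C$385,740.00 = C$5,786.10
Penalty, months 4–16: 13 × 2.5% × C$385,740.00 = C$125,365.50
Interest: C$385,740.00 × ((1 + 0.006)^16 − 1) = C$385,740.00 × 0.1004434… = C$38,745.0190…
Total = C$385,740.00 + C$131,151.6000 + C$38,745.0190… = C$555,636.62

C$555,636.62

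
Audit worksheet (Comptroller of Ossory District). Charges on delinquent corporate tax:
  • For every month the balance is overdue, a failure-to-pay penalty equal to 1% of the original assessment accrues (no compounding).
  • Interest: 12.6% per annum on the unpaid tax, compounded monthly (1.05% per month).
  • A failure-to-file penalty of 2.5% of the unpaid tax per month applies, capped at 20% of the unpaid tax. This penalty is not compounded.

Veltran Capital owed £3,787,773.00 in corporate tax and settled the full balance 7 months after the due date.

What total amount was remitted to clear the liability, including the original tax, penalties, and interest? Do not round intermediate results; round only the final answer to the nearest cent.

£5,003,103.43

Failure-to-file: 7 × 2.5% × £3,787,773.00 = £662,860.28… (under the 20% cap)
Failure-to-pay penalty = 1% × £3,787,773.00 × 7 mo = £265,144.11
Interest: £3,787,773.00 × ((1 + 0.0105)^7 − 1) = £3,787,773.00 × 0.0758562… = £287,326.0473…
Total = £3,787,773.00 + £928,004.3850 + £287,326.0473… = £5,003,103.43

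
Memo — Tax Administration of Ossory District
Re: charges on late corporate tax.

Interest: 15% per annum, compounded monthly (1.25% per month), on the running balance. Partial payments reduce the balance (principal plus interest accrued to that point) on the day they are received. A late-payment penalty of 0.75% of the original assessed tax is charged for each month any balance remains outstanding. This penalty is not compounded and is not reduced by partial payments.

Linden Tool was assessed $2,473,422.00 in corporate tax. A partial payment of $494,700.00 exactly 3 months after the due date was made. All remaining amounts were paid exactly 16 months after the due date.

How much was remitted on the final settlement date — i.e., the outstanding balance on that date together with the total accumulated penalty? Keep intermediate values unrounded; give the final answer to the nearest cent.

$2,732,709.21

Balance at month 3: $2,473,422.0000 × (1 + 0.0125)^3 = $2,567,339.5725…
After $494,700.00 payment: $2,567,339.5725… − $494,700.00 = $2,072,639.5725…
Balance at month 16: $2,072,639.5725… × (1 + 0.0125)^13 = $2,435,898.5692…
Penalty: 16 × 0.75% × $2,473,422.00 = $296,810.64
Final settlement = outstanding balance + penalty = $2,435,898.5692… + $296,810.64 = $2,732,709.21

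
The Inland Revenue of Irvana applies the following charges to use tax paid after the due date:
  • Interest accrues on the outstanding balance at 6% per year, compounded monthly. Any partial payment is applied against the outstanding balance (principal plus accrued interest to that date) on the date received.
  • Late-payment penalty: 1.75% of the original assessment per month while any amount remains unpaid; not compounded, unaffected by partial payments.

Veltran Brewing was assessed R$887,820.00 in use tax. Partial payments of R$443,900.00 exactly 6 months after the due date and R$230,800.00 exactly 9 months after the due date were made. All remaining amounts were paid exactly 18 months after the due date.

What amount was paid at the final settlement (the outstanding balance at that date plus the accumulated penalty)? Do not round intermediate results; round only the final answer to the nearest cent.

Monthly rate = 6% ÷ 12 = 0.5%
Balance at month 6: R$887,820.0000 × (1 + 0.005)^6 = R$914,789.7604…
After R$443,900.00 payment: R$914,789.7604… − R$443,900.00 = R$470,889.7604…
Balance at month 9: R$470,889.7604… × (1 + 0.005)^3 = R$477,988.4824…
After R$230,800.00 payment: R$477,988.4824… − R$230,800.00 = R$247,188.4824…
Balance at month 18: R$247,188.4824… × (1 + 0.005)^9 = R$258,537.0488…
Penalty: 18 × 1.75% × R$887,820.00 = R$279,663.30
Final settlement = outstanding balance + penalty = R$258,537.0488… + R$279,663.30 = R$538,200.35

R$538,200.35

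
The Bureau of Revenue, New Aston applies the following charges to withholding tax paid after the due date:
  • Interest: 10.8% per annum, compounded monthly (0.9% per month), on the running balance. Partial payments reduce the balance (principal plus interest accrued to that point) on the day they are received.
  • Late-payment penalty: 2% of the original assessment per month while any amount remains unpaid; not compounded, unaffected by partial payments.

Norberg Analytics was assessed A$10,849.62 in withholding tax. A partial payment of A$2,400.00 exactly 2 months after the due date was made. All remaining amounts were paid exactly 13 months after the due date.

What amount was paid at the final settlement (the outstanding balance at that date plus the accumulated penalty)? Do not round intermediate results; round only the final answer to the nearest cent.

A$12,362.20

Balance at month 2: A$10,849.6200 × (1 + 0.009)^2 = A$11,045.7920…
After A$2,400.00 payment: A$11,045.7920… − A$2,400.00 = A$8,645.7920…
Balance at month 13: A$8,645.7920… × (1 + 0.009)^11 = A$9,541.3013…
Penalty: 13 × 2% × A$10,849.62 = A$2,820.90…
Final settlement = outstanding balance + penalty = A$9,541.3013… + A$2,820.90… = A$12,362.20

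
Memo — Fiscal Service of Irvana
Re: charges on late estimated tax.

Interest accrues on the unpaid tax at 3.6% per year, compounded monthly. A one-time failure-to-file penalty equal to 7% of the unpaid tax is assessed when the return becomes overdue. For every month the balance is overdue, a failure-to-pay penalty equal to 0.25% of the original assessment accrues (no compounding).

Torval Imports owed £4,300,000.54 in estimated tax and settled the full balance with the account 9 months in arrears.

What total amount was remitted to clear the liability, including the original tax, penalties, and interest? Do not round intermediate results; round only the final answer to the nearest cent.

Failure-to-file penalty: 7% × £4,300,000.54 = £301,000.04…
Failure-to-pay penalty: 9 × 0.25% × £4,300,000.54 = £96,750.01…
Interest (3.6%/yr ÷ 12 = 0.3%/month): £4,300,000.54 × ((1 + 0.003)^9 − 1) = £117,503.0112…
Total = £4,300,000.54 + £397,750.0500… + £117,503.0112… = £4,815,253.60

£4,815,253.60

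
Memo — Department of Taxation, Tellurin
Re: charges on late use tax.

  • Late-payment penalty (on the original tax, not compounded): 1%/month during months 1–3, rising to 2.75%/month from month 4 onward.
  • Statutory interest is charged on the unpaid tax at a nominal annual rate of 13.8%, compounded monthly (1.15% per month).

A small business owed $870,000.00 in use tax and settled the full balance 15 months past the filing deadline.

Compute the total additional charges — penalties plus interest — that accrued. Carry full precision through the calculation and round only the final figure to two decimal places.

Penalty, months 1–3: 3 × 1% × $870,000.00 = $26,100.00
Penalty, months 4–15: 12 × 2.75% × $870,000.00 = $287,100.00
Interest: $870,000.00 × ((1 + 0.0115)^15 − 1) = $870,000.00 × 0.1871027… = $162,779.3819…
Penalties + interest = $313,200.0000 + $162,779.3819… = $475,979.38

$475,979.38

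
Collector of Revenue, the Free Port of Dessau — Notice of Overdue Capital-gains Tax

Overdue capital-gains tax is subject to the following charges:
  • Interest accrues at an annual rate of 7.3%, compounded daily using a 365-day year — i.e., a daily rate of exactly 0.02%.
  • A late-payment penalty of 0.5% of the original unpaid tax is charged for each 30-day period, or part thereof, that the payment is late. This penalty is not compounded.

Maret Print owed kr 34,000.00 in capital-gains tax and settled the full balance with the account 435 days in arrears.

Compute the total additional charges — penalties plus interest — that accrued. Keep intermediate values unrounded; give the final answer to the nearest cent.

kr 5,640.16

Penalty periods: ⌈435/30⌉ = 15; penalty = 15 × 0.5% × kr 34,000.00 = kr 2,550.00
Interest: kr 34,000.00 × ((1 + 0.0002)^435 − 1) = kr 34,000.00 × 0.09088719… = kr 3,090.1645…
Penalties + interest = kr 2,550.0000 + kr 3,090.1645… = kr 5,640.16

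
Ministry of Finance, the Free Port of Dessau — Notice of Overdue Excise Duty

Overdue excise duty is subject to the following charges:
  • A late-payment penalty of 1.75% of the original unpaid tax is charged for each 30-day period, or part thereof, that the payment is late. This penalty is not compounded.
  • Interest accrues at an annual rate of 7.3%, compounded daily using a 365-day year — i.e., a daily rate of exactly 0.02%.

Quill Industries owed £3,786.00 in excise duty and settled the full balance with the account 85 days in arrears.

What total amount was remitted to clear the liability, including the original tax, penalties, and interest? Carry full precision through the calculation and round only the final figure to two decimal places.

£4,049.67

Penalty periods: ⌈85/30⌉ = 3; penalty = 3 × 1.75% × £3,786.00 = £198.77…
Interest: £3,786.00 × ((1 + 0.0002)^85 − 1) = £3,786.00 × 0.01714359… = £64.9056…
Total = £3,786.00 + £198.7650 + £64.9056… = £4,049.67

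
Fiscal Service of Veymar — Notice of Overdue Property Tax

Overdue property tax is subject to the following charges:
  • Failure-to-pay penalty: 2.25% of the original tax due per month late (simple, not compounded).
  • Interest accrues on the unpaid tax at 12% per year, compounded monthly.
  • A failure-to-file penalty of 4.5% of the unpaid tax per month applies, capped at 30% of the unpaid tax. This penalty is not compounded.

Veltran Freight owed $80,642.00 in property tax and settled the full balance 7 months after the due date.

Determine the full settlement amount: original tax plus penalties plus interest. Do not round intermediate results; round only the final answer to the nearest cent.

Failure-to-file: 7 × 4.5% × $80,642.00 = $25,402.23, capped at 30% × $80,642.00 = $24,192.60
Failure-to-pay penalty: 7 × 2.25% × $80,642.00 = $12,701.12…
Interest (12%/yr ÷ 12 = 1%/month): $80,642.00 × ((1 + 0.01)^7 − 1) = $5,817.1391…
Total = $80,642.00 + $36,893.7150 + $5,817.1391… = $123,352.85

$123,352.85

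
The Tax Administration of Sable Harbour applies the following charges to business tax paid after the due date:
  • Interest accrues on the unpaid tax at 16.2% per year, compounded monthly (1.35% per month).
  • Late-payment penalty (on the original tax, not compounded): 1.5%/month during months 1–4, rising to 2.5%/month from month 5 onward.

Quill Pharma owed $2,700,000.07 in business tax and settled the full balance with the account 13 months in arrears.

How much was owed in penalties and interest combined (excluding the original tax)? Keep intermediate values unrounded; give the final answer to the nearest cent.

Penalty, months 1–4: 4 × 1.5% × $2,700,000.07 = $162,000.00…
Penalty, months 5–13: 9 × 2.5% × $2,700,000.07 = $607,500.02…
Interest: $2,700,000.07 × ((1 + 0.0135)^13 − 1) = $2,700,000.07 × 0.1904435… = $514,197.4732…
Penalties + interest = $769,500.0200… + $514,197.4732… = $1,283,697.49

$1,283,697.49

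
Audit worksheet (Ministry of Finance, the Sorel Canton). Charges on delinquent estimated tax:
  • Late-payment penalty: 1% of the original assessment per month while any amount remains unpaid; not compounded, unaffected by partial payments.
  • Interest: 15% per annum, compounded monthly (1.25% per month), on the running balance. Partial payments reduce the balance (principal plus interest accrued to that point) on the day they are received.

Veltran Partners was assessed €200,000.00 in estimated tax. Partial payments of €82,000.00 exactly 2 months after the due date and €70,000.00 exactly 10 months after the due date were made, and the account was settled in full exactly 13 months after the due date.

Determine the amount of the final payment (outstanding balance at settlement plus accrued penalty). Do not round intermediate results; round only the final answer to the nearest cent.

€94,388.05

Balance at month 2: €200,000.0000 × (1 + 0.0125)^2 = €205,031.2500
After €82,000.00 payment: €205,031.2500 − €82,000.00 = €123,031.2500
Balance at month 10: €123,031.2500 × (1 + 0.0125)^8 = €135,886.3056…
After €70,000.00 payment: €135,886.3056… − €70,000.00 = €65,886.3056…
Balance at month 13: €65,886.3056… × (1 + 0.0125)^3 = €68,388.0550…
Penalty: 13 × 1% × €200,000.00 = €26,000.00
Final settlement = outstanding balance + penalty = €68,388.0550… + €26,000.00 = €94,388.05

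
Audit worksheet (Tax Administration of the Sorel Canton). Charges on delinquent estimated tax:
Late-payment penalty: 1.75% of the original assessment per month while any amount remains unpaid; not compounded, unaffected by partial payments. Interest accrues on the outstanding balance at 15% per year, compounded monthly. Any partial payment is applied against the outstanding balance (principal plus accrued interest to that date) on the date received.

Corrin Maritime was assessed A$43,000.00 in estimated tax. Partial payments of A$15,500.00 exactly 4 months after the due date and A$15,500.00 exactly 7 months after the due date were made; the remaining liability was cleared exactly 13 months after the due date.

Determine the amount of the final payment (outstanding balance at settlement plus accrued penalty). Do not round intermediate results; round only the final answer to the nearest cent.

A$26,285.88

Monthly rate = 15% ÷ 12 = 1.25%
Balance at month 4: A$43,000.0000 × (1 + 0.0125)^4 = A$45,190.6495…
After A$15,500.00 payment: A$45,190.6495… − A$15,500.00 = A$29,690.6495…
Balance at month 7: A$29,690.6495… × (1 + 0.0125)^3 = A$30,818.0243…
After A$15,500.00 payment: A$30,818.0243… − A$15,500.00 = A$15,318.0243…
Balance at month 13: A$15,318.0243… × (1 + 0.0125)^6 = A$16,503.3818…
Penalty: 13 × 1.75% × A$43,000.00 = A$9,782.50
Final settlement = outstanding balance + penalty = A$16,503.3818… + A$9,782.50 = A$26,285.88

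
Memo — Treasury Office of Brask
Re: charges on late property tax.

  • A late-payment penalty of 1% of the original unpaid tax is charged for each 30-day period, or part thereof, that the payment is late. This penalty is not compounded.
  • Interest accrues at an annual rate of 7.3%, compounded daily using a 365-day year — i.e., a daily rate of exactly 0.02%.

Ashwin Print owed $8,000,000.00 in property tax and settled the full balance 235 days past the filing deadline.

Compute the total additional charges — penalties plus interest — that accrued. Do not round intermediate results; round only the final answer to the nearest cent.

$1,024,936.67

Penalty periods: ⌈235/30⌉ = 8; penalty = 8 × 1% × $8,000,000.00 = $640,000.00
Interest: $8,000,000.00 × ((1 + 0.0002)^235 − 1) = $8,000,000.00 × 0.04811708… = $384,936.6686…
Penalties + interest = $640,000.0000 + $384,936.6686… = $1,024,936.67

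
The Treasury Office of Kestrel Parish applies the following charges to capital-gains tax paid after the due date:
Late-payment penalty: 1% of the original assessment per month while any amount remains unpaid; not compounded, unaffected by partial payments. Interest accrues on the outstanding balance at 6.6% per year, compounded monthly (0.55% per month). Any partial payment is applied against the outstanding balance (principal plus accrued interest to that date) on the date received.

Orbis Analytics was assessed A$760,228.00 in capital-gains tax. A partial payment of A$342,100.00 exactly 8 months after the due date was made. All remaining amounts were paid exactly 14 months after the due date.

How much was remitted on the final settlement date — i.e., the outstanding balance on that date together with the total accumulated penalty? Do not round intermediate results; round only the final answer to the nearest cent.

Balance at month 8: A$760,228.0000 × (1 + 0.0055)^8 = A$794,329.0771…
After A$342,100.00 payment: A$794,329.0771… − A$342,100.00 = A$452,229.0771…
Balance at month 14: A$452,229.0771… × (1 + 0.0055)^6 = A$467,359.3466…
Penalty: 14 × 1% × A$760,228.00 = A$106,431.92
Final settlement = outstanding balance + penalty = A$467,359.3466… + A$106,431.92 = A$573,791.27

A$573,791.27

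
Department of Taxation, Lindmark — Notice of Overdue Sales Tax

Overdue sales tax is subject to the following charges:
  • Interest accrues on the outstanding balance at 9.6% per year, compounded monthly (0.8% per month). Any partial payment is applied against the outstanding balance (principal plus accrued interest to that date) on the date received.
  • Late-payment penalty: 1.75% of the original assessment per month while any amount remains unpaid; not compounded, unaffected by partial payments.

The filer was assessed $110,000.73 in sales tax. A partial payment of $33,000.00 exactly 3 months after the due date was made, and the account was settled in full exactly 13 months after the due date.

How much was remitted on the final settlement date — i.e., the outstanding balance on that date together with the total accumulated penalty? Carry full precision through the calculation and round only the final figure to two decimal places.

Balance at month 3: $110,000.7300 × (1 + 0.008)^3 = $112,661.9240…
After $33,000.00 payment: $112,661.9240… − $33,000.00 = $79,661.9240…
Balance at month 13: $79,661.9240… × (1 + 0.008)^10 = $86,269.2679…
Penalty: 13 × 1.75% × $110,000.73 = $25,025.17…
Final settlement = outstanding balance + penalty = $86,269.2679… + $25,025.17… = $111,294.43

$111,294.43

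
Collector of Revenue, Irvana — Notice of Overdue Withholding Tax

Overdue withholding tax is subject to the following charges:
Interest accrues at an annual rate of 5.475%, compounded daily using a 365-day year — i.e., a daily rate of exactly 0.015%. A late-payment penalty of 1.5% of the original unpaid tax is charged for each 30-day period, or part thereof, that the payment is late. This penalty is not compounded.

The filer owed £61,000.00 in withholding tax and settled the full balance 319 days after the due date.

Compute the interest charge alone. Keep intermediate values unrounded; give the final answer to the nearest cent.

Interest: £61,000.00 × ((1 + 0.00015)^319 − 1) = £61,000.00 × 0.04900953… = £2,989.5812…

£2,989.58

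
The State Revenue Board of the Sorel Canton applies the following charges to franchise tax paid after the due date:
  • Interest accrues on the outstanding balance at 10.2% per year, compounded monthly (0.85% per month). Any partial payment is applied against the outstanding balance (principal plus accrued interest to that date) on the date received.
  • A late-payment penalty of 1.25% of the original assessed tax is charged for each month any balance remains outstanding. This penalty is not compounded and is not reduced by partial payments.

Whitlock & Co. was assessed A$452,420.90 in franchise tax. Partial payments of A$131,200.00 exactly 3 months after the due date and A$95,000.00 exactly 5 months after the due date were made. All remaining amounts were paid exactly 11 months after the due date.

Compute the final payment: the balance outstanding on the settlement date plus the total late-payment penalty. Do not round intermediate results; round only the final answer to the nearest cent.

A$318,433.86

Balance at month 3: A$452,420.9000 × (1 + 0.0085)^3 = A$464,055.9730…
After A$131,200.00 payment: A$464,055.9730… − A$131,200.00 = A$332,855.9730…
Balance at month 5: A$332,855.9730… × (1 + 0.0085)^2 = A$338,538.5734…
After A$95,000.00 payment: A$338,538.5734… − A$95,000.00 = A$243,538.5734…
Balance at month 11: A$243,538.5734… × (1 + 0.0085)^6 = A$256,225.9860…
Penalty: 11 × 1.25% × A$452,420.90 = A$62,207.87…
Final settlement = outstanding balance + penalty = A$256,225.9860… + A$62,207.87… = A$318,433.86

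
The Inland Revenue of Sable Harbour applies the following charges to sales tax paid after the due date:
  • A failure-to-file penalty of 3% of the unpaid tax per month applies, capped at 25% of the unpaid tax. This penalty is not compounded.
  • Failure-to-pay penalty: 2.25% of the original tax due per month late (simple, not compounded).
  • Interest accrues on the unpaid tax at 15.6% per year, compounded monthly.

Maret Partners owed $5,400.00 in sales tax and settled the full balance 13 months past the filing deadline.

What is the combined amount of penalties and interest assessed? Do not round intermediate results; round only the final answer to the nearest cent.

Failure-to-file: 13 × 3% × $5,400.00 = $2,106.00, capped at 25% × $5,400.00 = $1,350.00
Failure-to-pay penalty: 13 × 2.25% × $5,400.00 = $1,579.50
Interest (15.6%/yr ÷ 12 = 1.3%/month): $5,400.00 × ((1 + 0.013)^13 − 1) = $987.2887…
Penalties + interest = $2,929.5000 + $987.2887… = $3,916.79

$3,916.79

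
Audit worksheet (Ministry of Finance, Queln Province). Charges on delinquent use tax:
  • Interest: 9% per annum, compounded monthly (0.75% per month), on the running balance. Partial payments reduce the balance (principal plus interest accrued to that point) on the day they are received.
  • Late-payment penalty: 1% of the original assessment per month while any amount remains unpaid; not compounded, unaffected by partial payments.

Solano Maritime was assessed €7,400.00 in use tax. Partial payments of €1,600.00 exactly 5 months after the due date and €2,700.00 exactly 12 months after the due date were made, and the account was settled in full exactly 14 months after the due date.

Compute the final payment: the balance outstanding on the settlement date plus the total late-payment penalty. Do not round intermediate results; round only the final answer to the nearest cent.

Balance at month 5: €7,400.0000 × (1 + 0.0075)^5 = €7,681.6938…
After €1,600.00 payment: €7,681.6938… − €1,600.00 = €6,081.6938…
Balance at month 12: €6,081.6938… × (1 + 0.0075)^7 = €6,408.2572…
After €2,700.00 payment: €6,408.2572… − €2,700.00 = €3,708.2572…
Balance at month 14: €3,708.2572… × (1 + 0.0075)^2 = €3,764.0897…
Penalty: 14 × 1% × €7,400.00 = €1,036.00
Final settlement = outstanding balance + penalty = €3,764.0897… + €1,036.00 = €4,800.09

€4,800.09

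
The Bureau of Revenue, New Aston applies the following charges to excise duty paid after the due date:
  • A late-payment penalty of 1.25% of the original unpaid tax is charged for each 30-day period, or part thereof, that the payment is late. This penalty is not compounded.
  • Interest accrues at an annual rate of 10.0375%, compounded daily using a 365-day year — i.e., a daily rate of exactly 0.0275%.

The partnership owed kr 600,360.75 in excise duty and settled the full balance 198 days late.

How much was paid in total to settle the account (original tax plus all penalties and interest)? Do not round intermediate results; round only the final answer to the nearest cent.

kr 686,483.56

Penalty periods: ⌈198/30⌉ = 7; penalty = 7 × 1.25% × kr 600,360.75 = kr 52,531.57…
Interest: kr 600,360.75 × ((1 + 0.000275)^198 − 1) = kr 600,360.75 × 0.05595177… = kr 33,591.2483…
Total = kr 600,360.75 + kr 52,531.5656… + kr 33,591.2483… = kr 686,483.56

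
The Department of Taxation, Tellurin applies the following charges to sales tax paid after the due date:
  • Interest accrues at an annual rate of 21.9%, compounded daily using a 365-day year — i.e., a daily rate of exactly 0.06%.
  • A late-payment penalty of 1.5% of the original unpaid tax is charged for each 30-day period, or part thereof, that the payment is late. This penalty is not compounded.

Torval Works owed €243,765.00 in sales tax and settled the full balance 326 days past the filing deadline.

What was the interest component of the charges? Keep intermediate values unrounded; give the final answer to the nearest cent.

Interest: €243,765.00 × ((1 + 0.0006)^326 − 1) = €243,765.00 × 0.21596907… = €52,645.6992…

€52,645.70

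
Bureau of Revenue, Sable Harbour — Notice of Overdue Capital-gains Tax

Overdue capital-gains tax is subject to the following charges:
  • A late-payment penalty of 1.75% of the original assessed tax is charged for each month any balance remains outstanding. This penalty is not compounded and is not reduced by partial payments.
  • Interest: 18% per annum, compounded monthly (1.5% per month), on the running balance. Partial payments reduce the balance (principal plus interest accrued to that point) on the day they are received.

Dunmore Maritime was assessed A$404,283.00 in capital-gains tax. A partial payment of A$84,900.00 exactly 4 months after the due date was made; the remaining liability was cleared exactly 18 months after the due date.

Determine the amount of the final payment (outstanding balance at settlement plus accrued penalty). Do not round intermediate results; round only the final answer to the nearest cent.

A$551,308.68

Balance at month 4: A$404,283.0000 × (1 + 0.015)^4 = A$429,091.2403…
After A$84,900.00 payment: A$429,091.2403… − A$84,900.00 = A$344,191.2403…
Balance at month 18: A$344,191.2403… × (1 + 0.015)^14 = A$423,959.5327…
Penalty: 18 × 1.75% × A$404,283.00 = A$127,349.15…
Final settlement = outstanding balance + penalty = A$423,959.5327… + A$127,349.15… = A$551,308.68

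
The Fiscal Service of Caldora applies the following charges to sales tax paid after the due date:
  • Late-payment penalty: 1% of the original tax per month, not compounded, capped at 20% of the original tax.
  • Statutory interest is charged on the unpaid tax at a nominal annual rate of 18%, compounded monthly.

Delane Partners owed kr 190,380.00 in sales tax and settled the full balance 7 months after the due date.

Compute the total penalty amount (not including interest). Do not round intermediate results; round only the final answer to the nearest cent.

kr 13,326.60

Penalty: 7 × 1% × kr 190,380.00 = kr 13,326.60 (below the 20% cap of kr 38,076.00)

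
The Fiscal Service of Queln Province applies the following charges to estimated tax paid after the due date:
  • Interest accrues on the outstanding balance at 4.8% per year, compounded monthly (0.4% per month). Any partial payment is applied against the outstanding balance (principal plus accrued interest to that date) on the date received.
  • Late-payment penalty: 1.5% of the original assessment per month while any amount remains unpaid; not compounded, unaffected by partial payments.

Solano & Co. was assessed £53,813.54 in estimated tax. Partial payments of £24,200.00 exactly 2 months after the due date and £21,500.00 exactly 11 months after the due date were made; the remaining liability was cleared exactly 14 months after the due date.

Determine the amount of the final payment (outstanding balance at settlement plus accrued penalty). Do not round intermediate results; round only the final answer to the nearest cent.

£21,061.03

Balance at month 2: £53,813.5400 × (1 + 0.004)^2 = £54,244.9093…
After £24,200.00 payment: £54,244.9093… − £24,200.00 = £30,044.9093…
Balance at month 11: £30,044.9093… × (1 + 0.004)^9 = £31,143.9944…
After £21,500.00 payment: £31,143.9944… − £21,500.00 = £9,643.9944…
Balance at month 14: £9,643.9944… × (1 + 0.004)^3 = £9,760.1859…
Penalty: 14 × 1.5% × £53,813.54 = £11,300.84…
Final settlement = outstanding balance + penalty = £9,760.1859… + £11,300.84… = £21,061.03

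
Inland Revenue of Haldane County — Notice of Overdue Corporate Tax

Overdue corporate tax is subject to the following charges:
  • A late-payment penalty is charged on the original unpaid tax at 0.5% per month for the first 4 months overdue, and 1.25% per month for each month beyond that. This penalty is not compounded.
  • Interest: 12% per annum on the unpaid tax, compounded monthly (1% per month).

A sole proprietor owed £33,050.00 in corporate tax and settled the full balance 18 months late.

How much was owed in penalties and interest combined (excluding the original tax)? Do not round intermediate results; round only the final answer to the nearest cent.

Penalty, months 1–4: 4 × 0.5% × £33,050.00 = £661.00
Penalty, months 5–18: 14 × 1.25% × £33,050.00 = £5,783.75
Interest: £33,050.00 × ((1 + 0.01)^18 − 1) = £33,050.00 × 0.1961475… = £6,482.6741…
Penalties + interest = £6,444.7500 + £6,482.6741… = £12,927.42

£12,927.42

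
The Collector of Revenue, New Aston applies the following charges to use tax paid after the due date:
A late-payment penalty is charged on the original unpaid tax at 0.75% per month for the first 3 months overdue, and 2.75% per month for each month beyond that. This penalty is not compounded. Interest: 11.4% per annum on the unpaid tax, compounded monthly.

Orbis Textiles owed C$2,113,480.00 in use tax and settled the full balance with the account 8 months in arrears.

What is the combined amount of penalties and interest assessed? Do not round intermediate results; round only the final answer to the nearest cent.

Penalty, months 1–3: 3 × 0.75% × C$2,113,480.00 = C$47,553.30
Penalty, months 4–8: 5 × 2.75% × C$2,113,480.00 = C$290,603.50
Interest (11.4%/yr ÷ 12 = 0.95%/month): C$2,113,480.00 × ((1 + 0.0095)^8 − 1) = C$166,067.9327…
Penalties + interest = C$338,156.8000 + C$166,067.9327… = C$504,224.73

C$504,224.73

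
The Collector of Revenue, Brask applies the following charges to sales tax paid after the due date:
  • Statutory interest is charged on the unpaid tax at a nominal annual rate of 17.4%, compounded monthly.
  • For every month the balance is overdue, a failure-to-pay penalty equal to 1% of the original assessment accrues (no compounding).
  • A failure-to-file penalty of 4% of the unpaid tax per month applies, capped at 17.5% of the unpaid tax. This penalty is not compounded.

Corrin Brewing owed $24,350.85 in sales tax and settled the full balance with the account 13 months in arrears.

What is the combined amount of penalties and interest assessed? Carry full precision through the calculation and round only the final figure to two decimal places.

Failure-to-file: 13 × 4% × $24,350.85 = $12,662.44…, capped at 17.5% × $24,350.85 = $4,261.40…
Failure-to-pay penalty: 13 × 1% × $24,350.85 = $3,165.61…
Interest (17.4%/yr ÷ 12 = 1.45%/month): $24,350.85 × ((1 + 0.0145)^13 − 1) = $5,011.4988…
Penalties + interest = $7,427.0093… + $5,011.4988… = $12,438.51

$12,438.51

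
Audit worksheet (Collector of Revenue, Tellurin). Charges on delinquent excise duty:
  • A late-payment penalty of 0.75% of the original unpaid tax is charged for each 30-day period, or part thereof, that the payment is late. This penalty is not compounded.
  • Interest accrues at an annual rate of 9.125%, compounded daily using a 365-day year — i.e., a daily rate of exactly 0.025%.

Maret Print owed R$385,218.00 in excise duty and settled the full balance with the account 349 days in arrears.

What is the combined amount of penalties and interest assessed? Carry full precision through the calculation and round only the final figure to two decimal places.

Penalty periods: ⌈349/30⌉ = 12; penalty = 12 × 0.75% × R$385,218.00 = R$34,669.62
Interest: R$385,218.00 × ((1 + 0.00025)^349 − 1) = R$385,218.00 × 0.09115754… = R$35,115.5250…
Penalties + interest = R$34,669.6200 + R$35,115.5250… = R$69,785.15

R$69,785.15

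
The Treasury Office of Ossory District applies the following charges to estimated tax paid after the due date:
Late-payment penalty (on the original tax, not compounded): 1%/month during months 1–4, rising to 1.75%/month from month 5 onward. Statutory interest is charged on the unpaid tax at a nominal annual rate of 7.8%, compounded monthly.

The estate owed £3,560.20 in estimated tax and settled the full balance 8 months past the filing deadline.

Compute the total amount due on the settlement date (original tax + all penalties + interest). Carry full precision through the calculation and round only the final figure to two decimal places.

Penalty, months 1–4: 4 × 1% × £3,560.20 = £142.41…
Penalty, months 5–8: 4 × 1.75% × £3,560.20 = £249.21…
Interest (7.8%/yr ÷ 12 = 0.65%/month): £3,560.20 × ((1 + 0.0065)^8 − 1) = £189.3973…
Total = £3,560.20 + £391.6220 + £189.3973… = £4,141.22

£4,141.22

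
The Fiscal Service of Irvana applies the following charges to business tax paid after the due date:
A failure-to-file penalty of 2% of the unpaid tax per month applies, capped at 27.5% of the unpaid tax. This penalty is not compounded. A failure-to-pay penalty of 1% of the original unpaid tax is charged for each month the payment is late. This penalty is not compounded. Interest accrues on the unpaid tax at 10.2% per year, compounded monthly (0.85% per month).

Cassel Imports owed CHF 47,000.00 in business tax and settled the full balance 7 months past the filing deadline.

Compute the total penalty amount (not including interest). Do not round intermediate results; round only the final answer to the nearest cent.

Failure-to-file: 7 × 2% × CHF 47,000.00 = CHF 6,580.00 (under the 27.5% cap)
Failure-to-pay penalty: 7 × 1% × CHF 47,000.00 = CHF 3,290.00
Total penalty = CHF 6,580.00 + CHF 3,290.00 = CHF 9,870.00

CHF 9,870.00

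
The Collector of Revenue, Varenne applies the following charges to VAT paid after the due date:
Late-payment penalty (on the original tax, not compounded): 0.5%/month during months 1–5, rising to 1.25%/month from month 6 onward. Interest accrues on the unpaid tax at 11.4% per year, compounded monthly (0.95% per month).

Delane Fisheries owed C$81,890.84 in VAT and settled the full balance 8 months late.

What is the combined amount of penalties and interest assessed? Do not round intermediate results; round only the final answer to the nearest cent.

C$11,552.80

Penalty, months 1–5: 5 × 0.5% × C$81,890.84 = C$2,047.27…
Penalty, months 6–8: 3 × 1.25% × C$81,890.84 = C$3,070.91…
Interest: C$81,890.84 × ((1 + 0.0095)^8 − 1) = C$81,890.84 × 0.0785756… = C$6,434.6209…
Penalties + interest = C$5,118.1775 + C$6,434.6209… = C$11,552.80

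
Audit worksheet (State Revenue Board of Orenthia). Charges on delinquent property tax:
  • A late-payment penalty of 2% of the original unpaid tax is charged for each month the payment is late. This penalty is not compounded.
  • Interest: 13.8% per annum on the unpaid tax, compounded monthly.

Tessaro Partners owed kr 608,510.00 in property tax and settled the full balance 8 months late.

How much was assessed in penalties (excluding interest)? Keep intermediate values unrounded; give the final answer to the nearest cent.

kr 97,361.60

Late-payment penalty: 8 × 2% × kr 608,510.00 = kr 97,361.60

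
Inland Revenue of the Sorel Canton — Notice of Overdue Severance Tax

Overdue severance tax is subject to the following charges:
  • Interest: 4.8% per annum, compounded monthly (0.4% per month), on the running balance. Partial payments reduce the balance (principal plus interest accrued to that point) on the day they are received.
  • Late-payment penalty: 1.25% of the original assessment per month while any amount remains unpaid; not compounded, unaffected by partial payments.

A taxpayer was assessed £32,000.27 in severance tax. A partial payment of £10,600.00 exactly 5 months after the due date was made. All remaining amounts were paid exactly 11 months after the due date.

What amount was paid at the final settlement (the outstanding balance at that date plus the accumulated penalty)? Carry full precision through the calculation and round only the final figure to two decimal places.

£26,979.86

Balance at month 5: £32,000.2700 × (1 + 0.004)^5 = £32,645.4160…
After £10,600.00 payment: £32,645.4160… − £10,600.00 = £22,045.4160…
Balance at month 11: £22,045.4160… × (1 + 0.004)^6 = £22,579.8252…
Penalty: 11 × 1.25% × £32,000.27 = £4,400.04…
Final settlement = outstanding balance + penalty = £22,579.8252… + £4,400.04… = £26,979.86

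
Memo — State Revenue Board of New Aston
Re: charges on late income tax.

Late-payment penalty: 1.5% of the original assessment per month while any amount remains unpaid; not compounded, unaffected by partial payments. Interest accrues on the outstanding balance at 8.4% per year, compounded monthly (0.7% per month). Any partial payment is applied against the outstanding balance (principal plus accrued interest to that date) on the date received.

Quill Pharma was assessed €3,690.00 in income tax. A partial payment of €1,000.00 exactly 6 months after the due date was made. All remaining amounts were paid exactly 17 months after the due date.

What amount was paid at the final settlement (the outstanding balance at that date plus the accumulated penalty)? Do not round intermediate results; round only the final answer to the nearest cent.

€4,015.78

Balance at month 6: €3,690.0000 × (1 + 0.007)^6 = €3,847.7176…
After €1,000.00 payment: €3,847.7176… − €1,000.00 = €2,847.7176…
Balance at month 17: €2,847.7176… × (1 + 0.007)^11 = €3,074.8299…
Penalty: 17 × 1.5% × €3,690.00 = €940.95
Final settlement = outstanding balance + penalty = €3,074.8299… + €940.95 = €4,015.78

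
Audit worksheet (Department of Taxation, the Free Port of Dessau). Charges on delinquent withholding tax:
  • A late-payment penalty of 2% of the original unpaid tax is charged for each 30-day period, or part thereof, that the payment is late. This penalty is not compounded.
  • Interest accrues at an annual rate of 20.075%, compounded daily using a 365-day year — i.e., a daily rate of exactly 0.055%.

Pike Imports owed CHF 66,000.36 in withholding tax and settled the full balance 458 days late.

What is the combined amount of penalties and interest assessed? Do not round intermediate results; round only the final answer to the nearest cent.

Penalty periods: ⌈458/30⌉ = 16; penalty = 16 × 2% × CHF 66,000.36 = CHF 21,120.12…
Interest: CHF 66,000.36 × ((1 + 0.00055)^458 − 1) = CHF 66,000.36 × 0.28637830… = CHF 18,901.0711…
Penalties + interest = CHF 21,120.1152 + CHF 18,901.0711… = CHF 40,021.19

CHF 40,021.19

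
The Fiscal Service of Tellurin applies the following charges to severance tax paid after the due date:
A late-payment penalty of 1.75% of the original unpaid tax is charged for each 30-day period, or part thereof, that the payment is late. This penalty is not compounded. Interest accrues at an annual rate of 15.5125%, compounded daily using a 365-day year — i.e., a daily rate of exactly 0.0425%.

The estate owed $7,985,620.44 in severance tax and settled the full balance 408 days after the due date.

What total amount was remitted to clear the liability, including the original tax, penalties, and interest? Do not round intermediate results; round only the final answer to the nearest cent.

Penalty periods: ⌈408/30⌉ = 14; penalty = 14 × 1.75% × $7,985,620.44 = $1,956,477.01…
Interest: $7,985,620.44 × ((1 + 0.000425)^408 − 1) = $7,985,620.44 × 0.18929794… = $1,511,661.4638…
Total = $7,985,620.44 + $1,956,477.0078 + $1,511,661.4638… = $11,453,758.91

$11,453,758.91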